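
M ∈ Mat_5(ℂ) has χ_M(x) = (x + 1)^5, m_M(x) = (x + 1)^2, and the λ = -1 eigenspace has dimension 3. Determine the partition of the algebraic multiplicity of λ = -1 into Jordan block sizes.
Block sizes for λ = -1: [2, 2, 1]

Step 1 — from the characteristic polynomial, algebraic multiplicity of λ = -1 is 5. From dim ker(M − (-1)·I) = 3, there are exactly 3 Jordan blocks for λ = -1.
Step 2 — from the minimal polynomial, the factor (x + 1)^2 tells us the largest block for λ = -1 has size 2.
Step 3 — with total size 5, 3 blocks, and largest block 2, the block sizes (in nonincreasing order) are [2, 2, 1].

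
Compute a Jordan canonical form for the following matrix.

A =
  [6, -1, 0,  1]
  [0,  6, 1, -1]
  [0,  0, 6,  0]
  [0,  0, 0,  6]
J_3(6) ⊕ J_1(6)

The characteristic polynomial is
  det(x·I − A) = x^4 - 24*x^3 + 216*x^2 - 864*x + 1296 = (x - 6)^4

Eigenvalues and multiplicities (the geometric multiplicity of λ is n − rank(A − λI), which equals the number of Jordan blocks for λ):
  λ = 6: algebraic multiplicity = 4, geometric multiplicity = 2

Determining the block sizes for each eigenvalue:
  λ = 6: with am = 4 and gm = 2, the partition is not yet determined (e.g. several partitions of 4 into 2 parts exist). Let N = A − (6)·I. Computing rank(N^1) = 2, rank(N^2) = 1, rank(N^3) = 0; the number of blocks of size ≥ j is rank(N^{j−1}) − rank(N^j), giving [2, 1, 1]. So we have 1 block(s) of size 3, 1 block(s) of size 1 → block sizes [3, 1]

Assembling the blocks gives a Jordan form
J =
  [6, 1, 0, 0]
  [0, 6, 1, 0]
  [0, 0, 6, 0]
  [0, 0, 0, 6]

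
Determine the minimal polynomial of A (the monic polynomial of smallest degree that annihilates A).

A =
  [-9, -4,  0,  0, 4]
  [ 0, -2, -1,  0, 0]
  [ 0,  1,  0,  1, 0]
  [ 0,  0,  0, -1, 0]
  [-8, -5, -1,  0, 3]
x^4 + 8*x^3 + 18*x^2 + 16*x + 5

The characteristic polynomial is χ_A(x) = (x + 1)^4*(x + 5), so the eigenvalues are known. The minimal polynomial is
  m_A(x) = Π_λ (x − λ)^{k_λ}
where k_λ is the size of the *largest* Jordan block for λ (equivalently, the smallest k with (A − λI)^k v = 0 for every generalised eigenvector v of λ).

  λ = -5: largest Jordan block has size 1, contributing (x + 5)
  λ = -1: largest Jordan block has size 3, contributing (x + 1)^3

So m_A(x) = (x + 1)^3*(x + 5) = x^4 + 8*x^3 + 18*x^2 + 16*x + 5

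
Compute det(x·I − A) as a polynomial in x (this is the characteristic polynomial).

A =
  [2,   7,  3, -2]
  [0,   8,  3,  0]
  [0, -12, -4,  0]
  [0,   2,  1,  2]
x^4 - 8*x^3 + 24*x^2 - 32*x + 16

Expanding det(x·I − A) (e.g. by cofactor expansion or by noting that A is similar to its Jordan form J, which has the same characteristic polynomial as A) gives
  χ_A(x) = x^4 - 8*x^3 + 24*x^2 - 32*x + 16
which factors as (x - 2)^4. The eigenvalues (with algebraic multiplicities) are λ = 2 with multiplicity 4.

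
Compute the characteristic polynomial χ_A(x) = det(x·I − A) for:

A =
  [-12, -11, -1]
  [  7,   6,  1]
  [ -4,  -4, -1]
x^3 + 7*x^2 + 11*x + 5

Expanding det(x·I − A) (e.g. by cofactor expansion or by noting that A is similar to its Jordan form J, which has the same characteristic polynomial as A) gives
  χ_A(x) = x^3 + 7*x^2 + 11*x + 5
which factors as (x + 1)^2*(x + 5). The eigenvalues (with algebraic multiplicities) are λ = -5 with multiplicity 1, λ = -1 with multiplicity 2.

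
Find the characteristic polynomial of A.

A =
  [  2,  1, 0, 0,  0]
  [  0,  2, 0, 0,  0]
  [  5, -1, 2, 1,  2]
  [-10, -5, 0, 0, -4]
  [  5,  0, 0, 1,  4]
x^5 - 10*x^4 + 40*x^3 - 80*x^2 + 80*x - 32

Expanding det(x·I − A) (e.g. by cofactor expansion or by noting that A is similar to its Jordan form J, which has the same characteristic polynomial as A) gives
  χ_A(x) = x^5 - 10*x^4 + 40*x^3 - 80*x^2 + 80*x - 32
which factors as (x - 2)^5. The eigenvalues (with algebraic multiplicities) are λ = 2 with multiplicity 5.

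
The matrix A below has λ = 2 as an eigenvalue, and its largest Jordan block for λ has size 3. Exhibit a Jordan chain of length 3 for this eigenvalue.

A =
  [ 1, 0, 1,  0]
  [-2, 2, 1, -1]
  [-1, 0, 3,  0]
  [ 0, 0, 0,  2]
A Jordan chain for λ = 2 of length 3:
v_1 = (0, 1, 0, 0)ᵀ
v_2 = (-1, -2, -1, 0)ᵀ
v_3 = (1, 0, 0, 0)ᵀ

Let N = A − (2)·I. We want v_3 with N^3 v_3 = 0 but N^2 v_3 ≠ 0; then v_{j-1} := N · v_j for j = 3, …, 2.

Pick v_3 = (1, 0, 0, 0)ᵀ.
Then v_2 = N · v_3 = (-1, -2, -1, 0)ᵀ.
Then v_1 = N · v_2 = (0, 1, 0, 0)ᵀ.

Sanity check: (A − (2)·I) v_1 = (0, 0, 0, 0)ᵀ = 0. ✓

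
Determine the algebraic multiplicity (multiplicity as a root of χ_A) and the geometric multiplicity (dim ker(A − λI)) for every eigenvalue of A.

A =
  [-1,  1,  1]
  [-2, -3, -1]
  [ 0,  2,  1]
λ = -1: alg = 3, geom = 1

Step 1 — factor the characteristic polynomial to read off the algebraic multiplicities:
  χ_A(x) = (x + 1)^3

Step 2 — compute geometric multiplicities via the rank-nullity identity g(λ) = n − rank(A − λI):
  rank(A − (-1)·I) = 2, so dim ker(A − (-1)·I) = n − 2 = 1

Summary:
  λ = -1: algebraic multiplicity = 3, geometric multiplicity = 1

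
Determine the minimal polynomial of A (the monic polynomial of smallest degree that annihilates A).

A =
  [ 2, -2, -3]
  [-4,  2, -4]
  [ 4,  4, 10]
x^3 - 14*x^2 + 64*x - 96

The characteristic polynomial is χ_A(x) = (x - 6)*(x - 4)^2, so the eigenvalues are known. The minimal polynomial is
  m_A(x) = Π_λ (x − λ)^{k_λ}
where k_λ is the size of the *largest* Jordan block for λ (equivalently, the smallest k with (A − λI)^k v = 0 for every generalised eigenvector v of λ).

  λ = 4: largest Jordan block has size 2, contributing (x − 4)^2
  λ = 6: largest Jordan block has size 1, contributing (x − 6)

So m_A(x) = (x - 6)*(x - 4)^2 = x^3 - 14*x^2 + 64*x - 96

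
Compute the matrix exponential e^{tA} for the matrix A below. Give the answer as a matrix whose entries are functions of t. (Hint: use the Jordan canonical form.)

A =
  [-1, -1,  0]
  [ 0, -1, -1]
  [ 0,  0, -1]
e^{tA} =
  [exp(-t), -t*exp(-t), t^2*exp(-t)/2]
  [0, exp(-t), -t*exp(-t)]
  [0, 0, exp(-t)]

Strategy: write A = P · J · P⁻¹ where J is a Jordan canonical form, so e^{tA} = P · e^{tJ} · P⁻¹, and e^{tJ} can be computed block-by-block.

A has Jordan form
J =
  [-1,  1,  0]
  [ 0, -1,  1]
  [ 0,  0, -1]
(up to reordering of blocks).

Per-block formulas:
  For a 3×3 Jordan block J_3(-1): exp(t · J_3(-1)) = e^(-1t)·(I + t·N + (t^2/2)·N^2), where N is the 3×3 nilpotent shift.

After assembling e^{tJ} and conjugating by P, we get:

e^{tA} =
  [exp(-t), -t*exp(-t), t^2*exp(-t)/2]
  [0, exp(-t), -t*exp(-t)]
  [0, 0, exp(-t)]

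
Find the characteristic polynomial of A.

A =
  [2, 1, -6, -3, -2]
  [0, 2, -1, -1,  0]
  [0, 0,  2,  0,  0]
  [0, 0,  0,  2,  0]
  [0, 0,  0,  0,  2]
x^5 - 10*x^4 + 40*x^3 - 80*x^2 + 80*x - 32

Expanding det(x·I − A) (e.g. by cofactor expansion or by noting that A is similar to its Jordan form J, which has the same characteristic polynomial as A) gives
  χ_A(x) = x^5 - 10*x^4 + 40*x^3 - 80*x^2 + 80*x - 32
which factors as (x - 2)^5. The eigenvalues (with algebraic multiplicities) are λ = 2 with multiplicity 5.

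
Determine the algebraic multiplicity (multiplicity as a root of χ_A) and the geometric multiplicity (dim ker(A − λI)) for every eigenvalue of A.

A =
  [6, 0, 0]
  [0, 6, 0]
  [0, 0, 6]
λ = 6: alg = 3, geom = 3

Step 1 — factor the characteristic polynomial to read off the algebraic multiplicities:
  χ_A(x) = (x - 6)^3

Step 2 — compute geometric multiplicities via the rank-nullity identity g(λ) = n − rank(A − λI):
  rank(A − (6)·I) = 0, so dim ker(A − (6)·I) = n − 0 = 3

Summary:
  λ = 6: algebraic multiplicity = 3, geometric multiplicity = 3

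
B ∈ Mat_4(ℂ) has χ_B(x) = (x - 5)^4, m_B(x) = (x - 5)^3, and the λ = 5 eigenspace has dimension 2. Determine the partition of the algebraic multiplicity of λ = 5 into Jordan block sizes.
Block sizes for λ = 5: [3, 1]

Step 1 — from the characteristic polynomial, algebraic multiplicity of λ = 5 is 4. From dim ker(B − (5)·I) = 2, there are exactly 2 Jordan blocks for λ = 5.
Step 2 — from the minimal polynomial, the factor (x − 5)^3 tells us the largest block for λ = 5 has size 3.
Step 3 — with total size 4, 2 blocks, and largest block 3, the block sizes (in nonincreasing order) are [3, 1].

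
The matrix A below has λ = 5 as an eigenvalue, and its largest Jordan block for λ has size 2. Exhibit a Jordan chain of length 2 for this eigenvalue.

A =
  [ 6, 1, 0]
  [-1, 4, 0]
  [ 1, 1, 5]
A Jordan chain for λ = 5 of length 2:
v_1 = (1, -1, 1)ᵀ
v_2 = (1, 0, 0)ᵀ

Let N = A − (5)·I. We want v_2 with N^2 v_2 = 0 but N^1 v_2 ≠ 0; then v_{j-1} := N · v_j for j = 2, …, 2.

Pick v_2 = (1, 0, 0)ᵀ.
Then v_1 = N · v_2 = (1, -1, 1)ᵀ.

Sanity check: (A − (5)·I) v_1 = (0, 0, 0)ᵀ = 0. ✓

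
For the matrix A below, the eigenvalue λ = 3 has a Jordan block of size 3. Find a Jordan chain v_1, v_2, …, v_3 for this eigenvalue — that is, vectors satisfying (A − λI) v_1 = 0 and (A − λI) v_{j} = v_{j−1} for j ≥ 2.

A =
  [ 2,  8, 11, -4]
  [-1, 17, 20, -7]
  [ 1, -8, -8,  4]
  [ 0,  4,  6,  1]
A Jordan chain for λ = 3 of length 3:
v_1 = (4, 7, -4, 2)ᵀ
v_2 = (-1, -1, 1, 0)ᵀ
v_3 = (1, 0, 0, 0)ᵀ

Let N = A − (3)·I. We want v_3 with N^3 v_3 = 0 but N^2 v_3 ≠ 0; then v_{j-1} := N · v_j for j = 3, …, 2.

Pick v_3 = (1, 0, 0, 0)ᵀ.
Then v_2 = N · v_3 = (-1, -1, 1, 0)ᵀ.
Then v_1 = N · v_2 = (4, 7, -4, 2)ᵀ.

Sanity check: (A − (3)·I) v_1 = (0, 0, 0, 0)ᵀ = 0. ✓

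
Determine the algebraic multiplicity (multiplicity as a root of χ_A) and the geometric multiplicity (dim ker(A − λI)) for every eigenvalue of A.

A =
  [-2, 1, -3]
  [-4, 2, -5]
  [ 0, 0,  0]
λ = 0: alg = 3, geom = 1

Step 1 — factor the characteristic polynomial to read off the algebraic multiplicities:
  χ_A(x) = x^3

Step 2 — compute geometric multiplicities via the rank-nullity identity g(λ) = n − rank(A − λI):
  rank(A − (0)·I) = 2, so dim ker(A − (0)·I) = n − 2 = 1

Summary:
  λ = 0: algebraic multiplicity = 3, geometric multiplicity = 1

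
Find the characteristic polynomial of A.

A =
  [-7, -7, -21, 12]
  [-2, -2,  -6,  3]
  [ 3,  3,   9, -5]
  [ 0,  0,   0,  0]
x^4

Expanding det(x·I − A) (e.g. by cofactor expansion or by noting that A is similar to its Jordan form J, which has the same characteristic polynomial as A) gives
  χ_A(x) = x^4
which factors as x^4. The eigenvalues (with algebraic multiplicities) are λ = 0 with multiplicity 4.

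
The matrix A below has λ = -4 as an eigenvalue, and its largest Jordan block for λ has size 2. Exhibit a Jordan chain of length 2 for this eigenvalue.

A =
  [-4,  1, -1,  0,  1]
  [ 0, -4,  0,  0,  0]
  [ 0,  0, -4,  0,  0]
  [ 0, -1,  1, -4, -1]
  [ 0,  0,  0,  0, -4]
A Jordan chain for λ = -4 of length 2:
v_1 = (1, 0, 0, -1, 0)ᵀ
v_2 = (0, 1, 0, 0, 0)ᵀ

Let N = A − (-4)·I. We want v_2 with N^2 v_2 = 0 but N^1 v_2 ≠ 0; then v_{j-1} := N · v_j for j = 2, …, 2.

Pick v_2 = (0, 1, 0, 0, 0)ᵀ.
Then v_1 = N · v_2 = (1, 0, 0, -1, 0)ᵀ.

Sanity check: (A − (-4)·I) v_1 = (0, 0, 0, 0, 0)ᵀ = 0. ✓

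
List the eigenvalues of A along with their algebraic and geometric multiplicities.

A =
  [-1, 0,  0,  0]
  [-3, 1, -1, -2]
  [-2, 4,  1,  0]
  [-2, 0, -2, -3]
λ = -1: alg = 3, geom = 2; λ = 1: alg = 1, geom = 1

Step 1 — factor the characteristic polynomial to read off the algebraic multiplicities:
  χ_A(x) = (x - 1)*(x + 1)^3

Step 2 — compute geometric multiplicities via the rank-nullity identity g(λ) = n − rank(A − λI):
  rank(A − (-1)·I) = 2, so dim ker(A − (-1)·I) = n − 2 = 2
  rank(A − (1)·I) = 3, so dim ker(A − (1)·I) = n − 3 = 1

Summary:
  λ = -1: algebraic multiplicity = 3, geometric multiplicity = 2
  λ = 1: algebraic multiplicity = 1, geometric multiplicity = 1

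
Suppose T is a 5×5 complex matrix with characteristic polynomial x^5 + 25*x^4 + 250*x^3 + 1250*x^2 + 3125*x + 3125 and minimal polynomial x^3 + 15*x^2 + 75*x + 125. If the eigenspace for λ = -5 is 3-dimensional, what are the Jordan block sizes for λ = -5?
Block sizes for λ = -5: [3, 1, 1]

Step 1 — from the characteristic polynomial, algebraic multiplicity of λ = -5 is 5. From dim ker(T − (-5)·I) = 3, there are exactly 3 Jordan blocks for λ = -5.
Step 2 — from the minimal polynomial, the factor (x + 5)^3 tells us the largest block for λ = -5 has size 3.
Step 3 — with total size 5, 3 blocks, and largest block 3, the block sizes (in nonincreasing order) are [3, 1, 1].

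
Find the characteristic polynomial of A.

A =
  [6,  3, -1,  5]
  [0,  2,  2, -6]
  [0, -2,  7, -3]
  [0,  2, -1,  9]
x^4 - 24*x^3 + 216*x^2 - 864*x + 1296

Expanding det(x·I − A) (e.g. by cofactor expansion or by noting that A is similar to its Jordan form J, which has the same characteristic polynomial as A) gives
  χ_A(x) = x^4 - 24*x^3 + 216*x^2 - 864*x + 1296
which factors as (x - 6)^4. The eigenvalues (with algebraic multiplicities) are λ = 6 with multiplicity 4.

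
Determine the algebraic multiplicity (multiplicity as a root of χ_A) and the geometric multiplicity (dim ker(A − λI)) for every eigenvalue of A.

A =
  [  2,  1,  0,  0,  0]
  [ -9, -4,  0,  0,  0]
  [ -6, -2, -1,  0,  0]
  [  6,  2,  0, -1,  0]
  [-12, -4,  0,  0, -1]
λ = -1: alg = 5, geom = 4

Step 1 — factor the characteristic polynomial to read off the algebraic multiplicities:
  χ_A(x) = (x + 1)^5

Step 2 — compute geometric multiplicities via the rank-nullity identity g(λ) = n − rank(A − λI):
  rank(A − (-1)·I) = 1, so dim ker(A − (-1)·I) = n − 1 = 4

Summary:
  λ = -1: algebraic multiplicity = 5, geometric multiplicity = 4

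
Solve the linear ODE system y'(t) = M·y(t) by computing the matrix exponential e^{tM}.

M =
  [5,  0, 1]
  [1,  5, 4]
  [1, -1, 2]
e^{tM} =
  [t^2*exp(4*t) + t*exp(4*t) + exp(4*t), -t^2*exp(4*t)/2, -t^2*exp(4*t)/2 + t*exp(4*t)]
  [3*t^2*exp(4*t) + t*exp(4*t), -3*t^2*exp(4*t)/2 + t*exp(4*t) + exp(4*t), -3*t^2*exp(4*t)/2 + 4*t*exp(4*t)]
  [-t^2*exp(4*t) + t*exp(4*t), t^2*exp(4*t)/2 - t*exp(4*t), t^2*exp(4*t)/2 - 2*t*exp(4*t) + exp(4*t)]

Strategy: write M = P · J · P⁻¹ where J is a Jordan canonical form, so e^{tM} = P · e^{tJ} · P⁻¹, and e^{tJ} can be computed block-by-block.

M has Jordan form
J =
  [4, 1, 0]
  [0, 4, 1]
  [0, 0, 4]
(up to reordering of blocks).

Per-block formulas:
  For a 3×3 Jordan block J_3(4): exp(t · J_3(4)) = e^(4t)·(I + t·N + (t^2/2)·N^2), where N is the 3×3 nilpotent shift.

After assembling e^{tJ} and conjugating by P, we get:

e^{tM} =
  [t^2*exp(4*t) + t*exp(4*t) + exp(4*t), -t^2*exp(4*t)/2, -t^2*exp(4*t)/2 + t*exp(4*t)]
  [3*t^2*exp(4*t) + t*exp(4*t), -3*t^2*exp(4*t)/2 + t*exp(4*t) + exp(4*t), -3*t^2*exp(4*t)/2 + 4*t*exp(4*t)]
  [-t^2*exp(4*t) + t*exp(4*t), t^2*exp(4*t)/2 - t*exp(4*t), t^2*exp(4*t)/2 - 2*t*exp(4*t) + exp(4*t)]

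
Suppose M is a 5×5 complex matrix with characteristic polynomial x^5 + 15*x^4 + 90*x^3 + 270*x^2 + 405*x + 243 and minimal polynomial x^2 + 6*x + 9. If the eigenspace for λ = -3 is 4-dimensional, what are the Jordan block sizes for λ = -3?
Block sizes for λ = -3: [2, 1, 1, 1]

Step 1 — from the characteristic polynomial, algebraic multiplicity of λ = -3 is 5. From dim ker(M − (-3)·I) = 4, there are exactly 4 Jordan blocks for λ = -3.
Step 2 — from the minimal polynomial, the factor (x + 3)^2 tells us the largest block for λ = -3 has size 2.
Step 3 — with total size 5, 4 blocks, and largest block 2, the block sizes (in nonincreasing order) are [2, 1, 1, 1].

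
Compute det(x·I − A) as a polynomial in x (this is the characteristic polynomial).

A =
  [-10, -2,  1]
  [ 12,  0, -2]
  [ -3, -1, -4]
x^3 + 14*x^2 + 65*x + 100

Expanding det(x·I − A) (e.g. by cofactor expansion or by noting that A is similar to its Jordan form J, which has the same characteristic polynomial as A) gives
  χ_A(x) = x^3 + 14*x^2 + 65*x + 100
which factors as (x + 4)*(x + 5)^2. The eigenvalues (with algebraic multiplicities) are λ = -5 with multiplicity 2, λ = -4 with multiplicity 1.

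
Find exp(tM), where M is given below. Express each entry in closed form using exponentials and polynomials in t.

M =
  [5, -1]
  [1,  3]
e^{tM} =
  [t*exp(4*t) + exp(4*t), -t*exp(4*t)]
  [t*exp(4*t), -t*exp(4*t) + exp(4*t)]

Strategy: write M = P · J · P⁻¹ where J is a Jordan canonical form, so e^{tM} = P · e^{tJ} · P⁻¹, and e^{tJ} can be computed block-by-block.

M has Jordan form
J =
  [4, 1]
  [0, 4]
(up to reordering of blocks).

Per-block formulas:
  For a 2×2 Jordan block J_2(4): exp(t · J_2(4)) = e^(4t)·(I + t·N), where N is the 2×2 nilpotent shift.

After assembling e^{tJ} and conjugating by P, we get:

e^{tM} =
  [t*exp(4*t) + exp(4*t), -t*exp(4*t)]
  [t*exp(4*t), -t*exp(4*t) + exp(4*t)]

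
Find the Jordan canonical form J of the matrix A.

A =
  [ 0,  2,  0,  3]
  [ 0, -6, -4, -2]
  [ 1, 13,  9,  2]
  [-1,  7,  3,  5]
J_3(2) ⊕ J_1(2)

The characteristic polynomial is
  det(x·I − A) = x^4 - 8*x^3 + 24*x^2 - 32*x + 16 = (x - 2)^4

Eigenvalues and multiplicities (the geometric multiplicity of λ is n − rank(A − λI), which equals the number of Jordan blocks for λ):
  λ = 2: algebraic multiplicity = 4, geometric multiplicity = 2

Determining the block sizes for each eigenvalue:
  λ = 2: with am = 4 and gm = 2, the partition is not yet determined (e.g. several partitions of 4 into 2 parts exist). Let N = A − (2)·I. Computing rank(N^1) = 2, rank(N^2) = 1, rank(N^3) = 0; the number of blocks of size ≥ j is rank(N^{j−1}) − rank(N^j), giving [2, 1, 1]. So we have 1 block(s) of size 3, 1 block(s) of size 1 → block sizes [3, 1]

Assembling the blocks gives a Jordan form
J =
  [2, 1, 0, 0]
  [0, 2, 1, 0]
  [0, 0, 2, 0]
  [0, 0, 0, 2]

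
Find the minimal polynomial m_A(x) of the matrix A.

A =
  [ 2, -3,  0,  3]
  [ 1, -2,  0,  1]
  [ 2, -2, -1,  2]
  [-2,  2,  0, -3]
x^2 + 2*x + 1

The characteristic polynomial is χ_A(x) = (x + 1)^4, so the eigenvalues are known. The minimal polynomial is
  m_A(x) = Π_λ (x − λ)^{k_λ}
where k_λ is the size of the *largest* Jordan block for λ (equivalently, the smallest k with (A − λI)^k v = 0 for every generalised eigenvector v of λ).

  λ = -1: largest Jordan block has size 2, contributing (x + 1)^2

So m_A(x) = (x + 1)^2 = x^2 + 2*x + 1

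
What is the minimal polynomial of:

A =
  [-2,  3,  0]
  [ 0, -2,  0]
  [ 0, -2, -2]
x^2 + 4*x + 4

The characteristic polynomial is χ_A(x) = (x + 2)^3, so the eigenvalues are known. The minimal polynomial is
  m_A(x) = Π_λ (x − λ)^{k_λ}
where k_λ is the size of the *largest* Jordan block for λ (equivalently, the smallest k with (A − λI)^k v = 0 for every generalised eigenvector v of λ).

  λ = -2: largest Jordan block has size 2, contributing (x + 2)^2

So m_A(x) = (x + 2)^2 = x^2 + 4*x + 4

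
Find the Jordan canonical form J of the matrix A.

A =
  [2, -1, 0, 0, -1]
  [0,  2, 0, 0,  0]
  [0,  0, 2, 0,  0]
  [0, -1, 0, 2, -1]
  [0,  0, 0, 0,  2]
J_2(2) ⊕ J_1(2) ⊕ J_1(2) ⊕ J_1(2)

The characteristic polynomial is
  det(x·I − A) = x^5 - 10*x^4 + 40*x^3 - 80*x^2 + 80*x - 32 = (x - 2)^5

Eigenvalues and multiplicities (the geometric multiplicity of λ is n − rank(A − λI), which equals the number of Jordan blocks for λ):
  λ = 2: algebraic multiplicity = 5, geometric multiplicity = 4

Determining the block sizes for each eigenvalue:
  λ = 2: 4 blocks summing to 5 forces exactly one block of size 2 and the rest size 1 → block sizes [2, 1, 1, 1]

Assembling the blocks gives a Jordan form
J =
  [2, 1, 0, 0, 0]
  [0, 2, 0, 0, 0]
  [0, 0, 2, 0, 0]
  [0, 0, 0, 2, 0]
  [0, 0, 0, 0, 2]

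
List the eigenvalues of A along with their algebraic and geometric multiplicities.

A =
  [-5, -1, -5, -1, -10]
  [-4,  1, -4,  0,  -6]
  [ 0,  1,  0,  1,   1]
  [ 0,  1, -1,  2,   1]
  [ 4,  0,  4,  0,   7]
λ = 1: alg = 5, geom = 3

Step 1 — factor the characteristic polynomial to read off the algebraic multiplicities:
  χ_A(x) = (x - 1)^5

Step 2 — compute geometric multiplicities via the rank-nullity identity g(λ) = n − rank(A − λI):
  rank(A − (1)·I) = 2, so dim ker(A − (1)·I) = n − 2 = 3

Summary:
  λ = 1: algebraic multiplicity = 5, geometric multiplicity = 3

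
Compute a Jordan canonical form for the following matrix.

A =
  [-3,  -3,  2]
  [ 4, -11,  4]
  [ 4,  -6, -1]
J_2(-5) ⊕ J_1(-5)

The characteristic polynomial is
  det(x·I − A) = x^3 + 15*x^2 + 75*x + 125 = (x + 5)^3

Eigenvalues and multiplicities (the geometric multiplicity of λ is n − rank(A − λI), which equals the number of Jordan blocks for λ):
  λ = -5: algebraic multiplicity = 3, geometric multiplicity = 2

Determining the block sizes for each eigenvalue:
  λ = -5: 2 blocks summing to 3 forces exactly one block of size 2 and the rest size 1 → block sizes [2, 1]

Assembling the blocks gives a Jordan form
J =
  [-5,  1,  0]
  [ 0, -5,  0]
  [ 0,  0, -5]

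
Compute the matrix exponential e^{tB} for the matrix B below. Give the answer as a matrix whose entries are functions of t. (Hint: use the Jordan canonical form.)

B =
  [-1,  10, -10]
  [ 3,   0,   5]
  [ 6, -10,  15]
e^{tB} =
  [-5*exp(5*t) + 6*exp(4*t), 10*exp(5*t) - 10*exp(4*t), -10*exp(5*t) + 10*exp(4*t)]
  [3*exp(5*t) - 3*exp(4*t), -4*exp(5*t) + 5*exp(4*t), 5*exp(5*t) - 5*exp(4*t)]
  [6*exp(5*t) - 6*exp(4*t), -10*exp(5*t) + 10*exp(4*t), 11*exp(5*t) - 10*exp(4*t)]

Strategy: write B = P · J · P⁻¹ where J is a Jordan canonical form, so e^{tB} = P · e^{tJ} · P⁻¹, and e^{tJ} can be computed block-by-block.

B has Jordan form
J =
  [4, 0, 0]
  [0, 5, 0]
  [0, 0, 5]
(up to reordering of blocks).

Per-block formulas:
  For a 1×1 block at λ = 5: exp(t · [5]) = [e^(5t)].
  For a 1×1 block at λ = 4: exp(t · [4]) = [e^(4t)].

After assembling e^{tJ} and conjugating by P, we get:

e^{tB} =
  [-5*exp(5*t) + 6*exp(4*t), 10*exp(5*t) - 10*exp(4*t), -10*exp(5*t) + 10*exp(4*t)]
  [3*exp(5*t) - 3*exp(4*t), -4*exp(5*t) + 5*exp(4*t), 5*exp(5*t) - 5*exp(4*t)]
  [6*exp(5*t) - 6*exp(4*t), -10*exp(5*t) + 10*exp(4*t), 11*exp(5*t) - 10*exp(4*t)]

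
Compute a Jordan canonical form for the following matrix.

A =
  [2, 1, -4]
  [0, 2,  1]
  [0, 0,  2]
J_3(2)

The characteristic polynomial is
  det(x·I − A) = x^3 - 6*x^2 + 12*x - 8 = (x - 2)^3

Eigenvalues and multiplicities (the geometric multiplicity of λ is n − rank(A − λI), which equals the number of Jordan blocks for λ):
  λ = 2: algebraic multiplicity = 3, geometric multiplicity = 1

Determining the block sizes for each eigenvalue:
  λ = 2: one block (gm = 1), so the single block has size am = 3 → block sizes [3]

Assembling the blocks gives a Jordan form
J =
  [2, 1, 0]
  [0, 2, 1]
  [0, 0, 2]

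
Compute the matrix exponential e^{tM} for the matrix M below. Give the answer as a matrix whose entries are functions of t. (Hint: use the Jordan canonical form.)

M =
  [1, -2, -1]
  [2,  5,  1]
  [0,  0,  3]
e^{tM} =
  [-2*t*exp(3*t) + exp(3*t), -2*t*exp(3*t), -t*exp(3*t)]
  [2*t*exp(3*t), 2*t*exp(3*t) + exp(3*t), t*exp(3*t)]
  [0, 0, exp(3*t)]

Strategy: write M = P · J · P⁻¹ where J is a Jordan canonical form, so e^{tM} = P · e^{tJ} · P⁻¹, and e^{tJ} can be computed block-by-block.

M has Jordan form
J =
  [3, 1, 0]
  [0, 3, 0]
  [0, 0, 3]
(up to reordering of blocks).

Per-block formulas:
  For a 1×1 block at λ = 3: exp(t · [3]) = [e^(3t)].
  For a 2×2 Jordan block J_2(3): exp(t · J_2(3)) = e^(3t)·(I + t·N), where N is the 2×2 nilpotent shift.

After assembling e^{tJ} and conjugating by P, we get:

e^{tM} =
  [-2*t*exp(3*t) + exp(3*t), -2*t*exp(3*t), -t*exp(3*t)]
  [2*t*exp(3*t), 2*t*exp(3*t) + exp(3*t), t*exp(3*t)]
  [0, 0, exp(3*t)]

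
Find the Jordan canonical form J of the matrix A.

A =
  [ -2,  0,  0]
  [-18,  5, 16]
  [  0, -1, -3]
J_1(-2) ⊕ J_2(1)

The characteristic polynomial is
  det(x·I − A) = x^3 - 3*x + 2 = (x - 1)^2*(x + 2)

Eigenvalues and multiplicities (the geometric multiplicity of λ is n − rank(A − λI), which equals the number of Jordan blocks for λ):
  λ = -2: algebraic multiplicity = 1, geometric multiplicity = 1
  λ = 1: algebraic multiplicity = 2, geometric multiplicity = 1

Determining the block sizes for each eigenvalue:
  λ = -2: one block (gm = 1), so the single block has size am = 1 → block sizes [1]
  λ = 1: one block (gm = 1), so the single block has size am = 2 → block sizes [2]

Assembling the blocks gives a Jordan form
J =
  [-2, 0, 0]
  [ 0, 1, 1]
  [ 0, 0, 1]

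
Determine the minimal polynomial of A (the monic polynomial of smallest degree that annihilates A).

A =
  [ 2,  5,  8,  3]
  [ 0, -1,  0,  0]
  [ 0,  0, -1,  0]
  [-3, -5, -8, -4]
x^2 + 2*x + 1

The characteristic polynomial is χ_A(x) = (x + 1)^4, so the eigenvalues are known. The minimal polynomial is
  m_A(x) = Π_λ (x − λ)^{k_λ}
where k_λ is the size of the *largest* Jordan block for λ (equivalently, the smallest k with (A − λI)^k v = 0 for every generalised eigenvector v of λ).

  λ = -1: largest Jordan block has size 2, contributing (x + 1)^2

So m_A(x) = (x + 1)^2 = x^2 + 2*x + 1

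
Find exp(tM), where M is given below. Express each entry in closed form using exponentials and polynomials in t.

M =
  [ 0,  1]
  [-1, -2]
e^{tM} =
  [t*exp(-t) + exp(-t), t*exp(-t)]
  [-t*exp(-t), -t*exp(-t) + exp(-t)]

Strategy: write M = P · J · P⁻¹ where J is a Jordan canonical form, so e^{tM} = P · e^{tJ} · P⁻¹, and e^{tJ} can be computed block-by-block.

M has Jordan form
J =
  [-1,  1]
  [ 0, -1]
(up to reordering of blocks).

Per-block formulas:
  For a 2×2 Jordan block J_2(-1): exp(t · J_2(-1)) = e^(-1t)·(I + t·N), where N is the 2×2 nilpotent shift.

After assembling e^{tJ} and conjugating by P, we get:

e^{tM} =
  [t*exp(-t) + exp(-t), t*exp(-t)]
  [-t*exp(-t), -t*exp(-t) + exp(-t)]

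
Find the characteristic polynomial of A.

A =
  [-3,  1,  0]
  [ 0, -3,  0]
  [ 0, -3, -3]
x^3 + 9*x^2 + 27*x + 27

Expanding det(x·I − A) (e.g. by cofactor expansion or by noting that A is similar to its Jordan form J, which has the same characteristic polynomial as A) gives
  χ_A(x) = x^3 + 9*x^2 + 27*x + 27
which factors as (x + 3)^3. The eigenvalues (with algebraic multiplicities) are λ = -3 with multiplicity 3.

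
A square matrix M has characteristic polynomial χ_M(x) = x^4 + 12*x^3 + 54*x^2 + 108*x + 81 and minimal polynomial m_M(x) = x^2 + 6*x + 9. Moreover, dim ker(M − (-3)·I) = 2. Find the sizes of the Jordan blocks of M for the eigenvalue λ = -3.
Block sizes for λ = -3: [2, 2]

Step 1 — from the characteristic polynomial, algebraic multiplicity of λ = -3 is 4. From dim ker(M − (-3)·I) = 2, there are exactly 2 Jordan blocks for λ = -3.
Step 2 — from the minimal polynomial, the factor (x + 3)^2 tells us the largest block for λ = -3 has size 2.
Step 3 — with total size 4, 2 blocks, and largest block 2, the block sizes (in nonincreasing order) are [2, 2].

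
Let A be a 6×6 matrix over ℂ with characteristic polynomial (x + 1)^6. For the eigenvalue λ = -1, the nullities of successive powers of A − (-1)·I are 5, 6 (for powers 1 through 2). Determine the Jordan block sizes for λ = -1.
Block sizes for λ = -1: [2, 1, 1, 1, 1]

From the dimensions of kernels of powers, the number of Jordan blocks of size at least j is d_j − d_{j−1} where d_j = dim ker(N^j) (with d_0 = 0). Computing the differences gives [5, 1].
The number of blocks of size exactly k is (#blocks of size ≥ k) − (#blocks of size ≥ k + 1), so the partition is: 4 block(s) of size 1, 1 block(s) of size 2.
In nonincreasing order the block sizes are [2, 1, 1, 1, 1].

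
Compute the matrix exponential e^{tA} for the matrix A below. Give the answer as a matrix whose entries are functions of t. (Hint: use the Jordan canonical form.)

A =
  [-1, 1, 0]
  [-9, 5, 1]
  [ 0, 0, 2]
e^{tA} =
  [-3*t*exp(2*t) + exp(2*t), t*exp(2*t), t^2*exp(2*t)/2]
  [-9*t*exp(2*t), 3*t*exp(2*t) + exp(2*t), 3*t^2*exp(2*t)/2 + t*exp(2*t)]
  [0, 0, exp(2*t)]

Strategy: write A = P · J · P⁻¹ where J is a Jordan canonical form, so e^{tA} = P · e^{tJ} · P⁻¹, and e^{tJ} can be computed block-by-block.

A has Jordan form
J =
  [2, 1, 0]
  [0, 2, 1]
  [0, 0, 2]
(up to reordering of blocks).

Per-block formulas:
  For a 3×3 Jordan block J_3(2): exp(t · J_3(2)) = e^(2t)·(I + t·N + (t^2/2)·N^2), where N is the 3×3 nilpotent shift.

After assembling e^{tJ} and conjugating by P, we get:

e^{tA} =
  [-3*t*exp(2*t) + exp(2*t), t*exp(2*t), t^2*exp(2*t)/2]
  [-9*t*exp(2*t), 3*t*exp(2*t) + exp(2*t), 3*t^2*exp(2*t)/2 + t*exp(2*t)]
  [0, 0, exp(2*t)]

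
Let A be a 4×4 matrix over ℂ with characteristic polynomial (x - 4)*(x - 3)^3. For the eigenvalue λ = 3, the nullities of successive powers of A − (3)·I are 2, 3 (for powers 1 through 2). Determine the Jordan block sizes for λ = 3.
Block sizes for λ = 3: [2, 1]

From the dimensions of kernels of powers, the number of Jordan blocks of size at least j is d_j − d_{j−1} where d_j = dim ker(N^j) (with d_0 = 0). Computing the differences gives [2, 1].
The number of blocks of size exactly k is (#blocks of size ≥ k) − (#blocks of size ≥ k + 1), so the partition is: 1 block(s) of size 1, 1 block(s) of size 2.
In nonincreasing order the block sizes are [2, 1].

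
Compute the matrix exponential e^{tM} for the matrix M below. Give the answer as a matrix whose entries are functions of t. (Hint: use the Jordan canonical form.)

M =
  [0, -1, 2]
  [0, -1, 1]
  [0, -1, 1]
e^{tM} =
  [1, -t^2/2 - t, t^2/2 + 2*t]
  [0, 1 - t, t]
  [0, -t, t + 1]

Strategy: write M = P · J · P⁻¹ where J is a Jordan canonical form, so e^{tM} = P · e^{tJ} · P⁻¹, and e^{tJ} can be computed block-by-block.

M has Jordan form
J =
  [0, 1, 0]
  [0, 0, 1]
  [0, 0, 0]
(up to reordering of blocks).

Per-block formulas:
  For a 3×3 Jordan block J_3(0): exp(t · J_3(0)) = e^(0t)·(I + t·N + (t^2/2)·N^2), where N is the 3×3 nilpotent shift.

After assembling e^{tJ} and conjugating by P, we get:

e^{tM} =
  [1, -t^2/2 - t, t^2/2 + 2*t]
  [0, 1 - t, t]
  [0, -t, t + 1]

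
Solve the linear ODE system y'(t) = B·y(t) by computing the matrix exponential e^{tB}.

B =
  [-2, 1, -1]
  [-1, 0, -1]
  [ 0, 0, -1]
e^{tB} =
  [-t*exp(-t) + exp(-t), t*exp(-t), -t*exp(-t)]
  [-t*exp(-t), t*exp(-t) + exp(-t), -t*exp(-t)]
  [0, 0, exp(-t)]

Strategy: write B = P · J · P⁻¹ where J is a Jordan canonical form, so e^{tB} = P · e^{tJ} · P⁻¹, and e^{tJ} can be computed block-by-block.

B has Jordan form
J =
  [-1,  1,  0]
  [ 0, -1,  0]
  [ 0,  0, -1]
(up to reordering of blocks).

Per-block formulas:
  For a 1×1 block at λ = -1: exp(t · [-1]) = [e^(-1t)].
  For a 2×2 Jordan block J_2(-1): exp(t · J_2(-1)) = e^(-1t)·(I + t·N), where N is the 2×2 nilpotent shift.

After assembling e^{tJ} and conjugating by P, we get:

e^{tB} =
  [-t*exp(-t) + exp(-t), t*exp(-t), -t*exp(-t)]
  [-t*exp(-t), t*exp(-t) + exp(-t), -t*exp(-t)]
  [0, 0, exp(-t)]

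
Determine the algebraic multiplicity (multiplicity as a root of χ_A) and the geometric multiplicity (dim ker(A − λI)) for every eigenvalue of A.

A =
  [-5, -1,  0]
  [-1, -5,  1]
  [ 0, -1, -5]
λ = -5: alg = 3, geom = 1

Step 1 — factor the characteristic polynomial to read off the algebraic multiplicities:
  χ_A(x) = (x + 5)^3

Step 2 — compute geometric multiplicities via the rank-nullity identity g(λ) = n − rank(A − λI):
  rank(A − (-5)·I) = 2, so dim ker(A − (-5)·I) = n − 2 = 1

Summary:
  λ = -5: algebraic multiplicity = 3, geometric multiplicity = 1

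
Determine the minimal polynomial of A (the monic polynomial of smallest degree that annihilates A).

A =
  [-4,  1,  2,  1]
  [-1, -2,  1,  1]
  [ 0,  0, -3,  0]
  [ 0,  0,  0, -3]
x^3 + 9*x^2 + 27*x + 27

The characteristic polynomial is χ_A(x) = (x + 3)^4, so the eigenvalues are known. The minimal polynomial is
  m_A(x) = Π_λ (x − λ)^{k_λ}
where k_λ is the size of the *largest* Jordan block for λ (equivalently, the smallest k with (A − λI)^k v = 0 for every generalised eigenvector v of λ).

  λ = -3: largest Jordan block has size 3, contributing (x + 3)^3

So m_A(x) = (x + 3)^3 = x^3 + 9*x^2 + 27*x + 27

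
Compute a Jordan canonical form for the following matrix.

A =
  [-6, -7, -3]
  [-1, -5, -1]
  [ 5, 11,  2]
J_3(-3)

The characteristic polynomial is
  det(x·I − A) = x^3 + 9*x^2 + 27*x + 27 = (x + 3)^3

Eigenvalues and multiplicities (the geometric multiplicity of λ is n − rank(A − λI), which equals the number of Jordan blocks for λ):
  λ = -3: algebraic multiplicity = 3, geometric multiplicity = 1

Determining the block sizes for each eigenvalue:
  λ = -3: one block (gm = 1), so the single block has size am = 3 → block sizes [3]

Assembling the blocks gives a Jordan form
J =
  [-3,  1,  0]
  [ 0, -3,  1]
  [ 0,  0, -3]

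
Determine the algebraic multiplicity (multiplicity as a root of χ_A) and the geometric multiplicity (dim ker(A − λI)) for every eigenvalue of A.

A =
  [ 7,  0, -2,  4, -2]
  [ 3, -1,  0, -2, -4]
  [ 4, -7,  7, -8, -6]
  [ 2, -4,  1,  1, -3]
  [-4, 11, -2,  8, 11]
λ = 5: alg = 5, geom = 2

Step 1 — factor the characteristic polynomial to read off the algebraic multiplicities:
  χ_A(x) = (x - 5)^5

Step 2 — compute geometric multiplicities via the rank-nullity identity g(λ) = n − rank(A − λI):
  rank(A − (5)·I) = 3, so dim ker(A − (5)·I) = n − 3 = 2

Summary:
  λ = 5: algebraic multiplicity = 5, geometric multiplicity = 2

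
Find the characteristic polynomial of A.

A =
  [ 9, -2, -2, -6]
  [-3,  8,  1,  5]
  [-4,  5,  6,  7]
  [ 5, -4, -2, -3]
x^4 - 20*x^3 + 150*x^2 - 500*x + 625

Expanding det(x·I − A) (e.g. by cofactor expansion or by noting that A is similar to its Jordan form J, which has the same characteristic polynomial as A) gives
  χ_A(x) = x^4 - 20*x^3 + 150*x^2 - 500*x + 625
which factors as (x - 5)^4. The eigenvalues (with algebraic multiplicities) are λ = 5 with multiplicity 4.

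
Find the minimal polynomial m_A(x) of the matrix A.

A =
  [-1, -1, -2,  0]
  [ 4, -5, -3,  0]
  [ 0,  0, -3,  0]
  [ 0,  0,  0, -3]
x^3 + 9*x^2 + 27*x + 27

The characteristic polynomial is χ_A(x) = (x + 3)^4, so the eigenvalues are known. The minimal polynomial is
  m_A(x) = Π_λ (x − λ)^{k_λ}
where k_λ is the size of the *largest* Jordan block for λ (equivalently, the smallest k with (A − λI)^k v = 0 for every generalised eigenvector v of λ).

  λ = -3: largest Jordan block has size 3, contributing (x + 3)^3

So m_A(x) = (x + 3)^3 = x^3 + 9*x^2 + 27*x + 27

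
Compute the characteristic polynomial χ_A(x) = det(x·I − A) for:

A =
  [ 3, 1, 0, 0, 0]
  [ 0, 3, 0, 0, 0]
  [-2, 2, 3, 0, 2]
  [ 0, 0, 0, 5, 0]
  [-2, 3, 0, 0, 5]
x^5 - 19*x^4 + 142*x^3 - 522*x^2 + 945*x - 675

Expanding det(x·I − A) (e.g. by cofactor expansion or by noting that A is similar to its Jordan form J, which has the same characteristic polynomial as A) gives
  χ_A(x) = x^5 - 19*x^4 + 142*x^3 - 522*x^2 + 945*x - 675
which factors as (x - 5)^2*(x - 3)^3. The eigenvalues (with algebraic multiplicities) are λ = 3 with multiplicity 3, λ = 5 with multiplicity 2.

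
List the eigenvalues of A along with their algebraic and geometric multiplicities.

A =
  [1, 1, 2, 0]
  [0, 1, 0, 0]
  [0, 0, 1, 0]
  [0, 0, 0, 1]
λ = 1: alg = 4, geom = 3

Step 1 — factor the characteristic polynomial to read off the algebraic multiplicities:
  χ_A(x) = (x - 1)^4

Step 2 — compute geometric multiplicities via the rank-nullity identity g(λ) = n − rank(A − λI):
  rank(A − (1)·I) = 1, so dim ker(A − (1)·I) = n − 1 = 3

Summary:
  λ = 1: algebraic multiplicity = 4, geometric multiplicity = 3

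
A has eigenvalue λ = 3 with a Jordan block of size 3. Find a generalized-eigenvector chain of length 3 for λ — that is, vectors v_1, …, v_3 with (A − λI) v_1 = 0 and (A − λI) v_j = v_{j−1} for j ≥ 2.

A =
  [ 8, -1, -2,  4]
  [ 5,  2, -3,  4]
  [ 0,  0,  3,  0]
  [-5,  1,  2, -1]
A Jordan chain for λ = 3 of length 3:
v_1 = (1, 1, 0, -1)ᵀ
v_2 = (-2, -3, 0, 2)ᵀ
v_3 = (0, 0, 1, 0)ᵀ

Let N = A − (3)·I. We want v_3 with N^3 v_3 = 0 but N^2 v_3 ≠ 0; then v_{j-1} := N · v_j for j = 3, …, 2.

Pick v_3 = (0, 0, 1, 0)ᵀ.
Then v_2 = N · v_3 = (-2, -3, 0, 2)ᵀ.
Then v_1 = N · v_2 = (1, 1, 0, -1)ᵀ.

Sanity check: (A − (3)·I) v_1 = (0, 0, 0, 0)ᵀ = 0. ✓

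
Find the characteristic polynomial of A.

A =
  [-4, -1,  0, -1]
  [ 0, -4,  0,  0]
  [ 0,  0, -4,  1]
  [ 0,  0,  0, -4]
x^4 + 16*x^3 + 96*x^2 + 256*x + 256

Expanding det(x·I − A) (e.g. by cofactor expansion or by noting that A is similar to its Jordan form J, which has the same characteristic polynomial as A) gives
  χ_A(x) = x^4 + 16*x^3 + 96*x^2 + 256*x + 256
which factors as (x + 4)^4. The eigenvalues (with algebraic multiplicities) are λ = -4 with multiplicity 4.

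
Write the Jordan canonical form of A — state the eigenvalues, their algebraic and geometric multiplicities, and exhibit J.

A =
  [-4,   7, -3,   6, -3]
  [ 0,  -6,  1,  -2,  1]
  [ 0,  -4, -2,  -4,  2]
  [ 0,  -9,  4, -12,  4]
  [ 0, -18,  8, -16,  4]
J_3(-4) ⊕ J_1(-4) ⊕ J_1(-4)

The characteristic polynomial is
  det(x·I − A) = x^5 + 20*x^4 + 160*x^3 + 640*x^2 + 1280*x + 1024 = (x + 4)^5

Eigenvalues and multiplicities (the geometric multiplicity of λ is n − rank(A − λI), which equals the number of Jordan blocks for λ):
  λ = -4: algebraic multiplicity = 5, geometric multiplicity = 3

Determining the block sizes for each eigenvalue:
  λ = -4: with am = 5 and gm = 3, the partition is not yet determined (e.g. several partitions of 5 into 3 parts exist). Let N = A − (-4)·I. Computing rank(N^1) = 2, rank(N^2) = 1, rank(N^3) = 0; the number of blocks of size ≥ j is rank(N^{j−1}) − rank(N^j), giving [3, 1, 1]. So we have 1 block(s) of size 3, 2 block(s) of size 1 → block sizes [3, 1, 1]

Assembling the blocks gives a Jordan form
J =
  [-4,  1,  0,  0,  0]
  [ 0, -4,  1,  0,  0]
  [ 0,  0, -4,  0,  0]
  [ 0,  0,  0, -4,  0]
  [ 0,  0,  0,  0, -4]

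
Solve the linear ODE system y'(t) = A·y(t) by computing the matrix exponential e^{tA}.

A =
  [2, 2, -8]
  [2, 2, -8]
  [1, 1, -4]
e^{tA} =
  [2*t + 1, 2*t, -8*t]
  [2*t, 2*t + 1, -8*t]
  [t, t, 1 - 4*t]

Strategy: write A = P · J · P⁻¹ where J is a Jordan canonical form, so e^{tA} = P · e^{tJ} · P⁻¹, and e^{tJ} can be computed block-by-block.

A has Jordan form
J =
  [0, 1, 0]
  [0, 0, 0]
  [0, 0, 0]
(up to reordering of blocks).

Per-block formulas:
  For a 2×2 Jordan block J_2(0): exp(t · J_2(0)) = e^(0t)·(I + t·N), where N is the 2×2 nilpotent shift.
  For a 1×1 block at λ = 0: exp(t · [0]) = [e^(0t)].

After assembling e^{tJ} and conjugating by P, we get:

e^{tA} =
  [2*t + 1, 2*t, -8*t]
  [2*t, 2*t + 1, -8*t]
  [t, t, 1 - 4*t]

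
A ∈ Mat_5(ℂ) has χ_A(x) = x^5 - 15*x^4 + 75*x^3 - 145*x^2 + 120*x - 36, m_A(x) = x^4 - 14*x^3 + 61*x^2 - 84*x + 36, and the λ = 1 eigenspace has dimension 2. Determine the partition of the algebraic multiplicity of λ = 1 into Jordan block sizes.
Block sizes for λ = 1: [2, 1]

Step 1 — from the characteristic polynomial, algebraic multiplicity of λ = 1 is 3. From dim ker(A − (1)·I) = 2, there are exactly 2 Jordan blocks for λ = 1.
Step 2 — from the minimal polynomial, the factor (x − 1)^2 tells us the largest block for λ = 1 has size 2.
Step 3 — with total size 3, 2 blocks, and largest block 2, the block sizes (in nonincreasing order) are [2, 1].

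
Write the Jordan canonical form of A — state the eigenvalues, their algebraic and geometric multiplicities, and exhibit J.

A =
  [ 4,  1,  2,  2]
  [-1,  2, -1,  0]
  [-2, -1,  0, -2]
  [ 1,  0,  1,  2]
J_3(2) ⊕ J_1(2)

The characteristic polynomial is
  det(x·I − A) = x^4 - 8*x^3 + 24*x^2 - 32*x + 16 = (x - 2)^4

Eigenvalues and multiplicities (the geometric multiplicity of λ is n − rank(A − λI), which equals the number of Jordan blocks for λ):
  λ = 2: algebraic multiplicity = 4, geometric multiplicity = 2

Determining the block sizes for each eigenvalue:
  λ = 2: with am = 4 and gm = 2, the partition is not yet determined (e.g. several partitions of 4 into 2 parts exist). Let N = A − (2)·I. Computing rank(N^1) = 2, rank(N^2) = 1, rank(N^3) = 0; the number of blocks of size ≥ j is rank(N^{j−1}) − rank(N^j), giving [2, 1, 1]. So we have 1 block(s) of size 3, 1 block(s) of size 1 → block sizes [3, 1]

Assembling the blocks gives a Jordan form
J =
  [2, 1, 0, 0]
  [0, 2, 1, 0]
  [0, 0, 2, 0]
  [0, 0, 0, 2]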